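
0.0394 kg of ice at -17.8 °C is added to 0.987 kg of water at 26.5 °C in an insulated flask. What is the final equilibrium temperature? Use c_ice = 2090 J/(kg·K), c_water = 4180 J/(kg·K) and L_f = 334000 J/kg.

Energy balance with sensible and latent terms:
warm ice to 0 °C: 0.0394·2090·(0 − (-17.8)) = 1465.8
  melt ice: 0.0394·334000 = 13160
  warm the meltwater: 164.69 T
  water cools: 0.987·4180·(T − 26.5) = 4125.7(T − 26.5)
4290.4 T = 109330 − 14625 = 94705
T ≈ 22.07 °C (positive, so assuming full melt was valid).

T_f ≈ 22.1 °C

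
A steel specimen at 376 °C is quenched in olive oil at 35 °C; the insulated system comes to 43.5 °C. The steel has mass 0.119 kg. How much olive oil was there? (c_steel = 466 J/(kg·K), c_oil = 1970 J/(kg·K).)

m ≈ 1.1 kg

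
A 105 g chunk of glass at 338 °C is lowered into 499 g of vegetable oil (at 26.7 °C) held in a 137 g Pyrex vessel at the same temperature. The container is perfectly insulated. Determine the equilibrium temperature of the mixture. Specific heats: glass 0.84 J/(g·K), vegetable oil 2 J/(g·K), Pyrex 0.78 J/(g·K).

Setting the total heat transfer to zero:
105×0.84×(T − 338) + 499×2×(T − 26.7) + 137×0.78×(T − 26.7) = 0
(88.2 + 998 + 106.86) T = 88.2×338 + 998×26.7 + 106.86×26.7
T = 59311/1193.1 ≈ 49.71 °C

T_f ≈ 49.7 °C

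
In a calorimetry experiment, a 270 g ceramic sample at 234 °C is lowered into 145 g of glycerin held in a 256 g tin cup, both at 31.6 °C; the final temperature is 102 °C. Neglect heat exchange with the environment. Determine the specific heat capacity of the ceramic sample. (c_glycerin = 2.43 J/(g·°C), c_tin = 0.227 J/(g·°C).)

Taking heat into each body as positive, Σ m c ΔT = 0:
270×c×(102 − 234) + 145×2.43×(102 − 31.6) + 256×0.227×(102 − 31.6) = 0
-35640 c = -28897
c = -28897/-35640 ≈ 0.8108 J/(g·°C)

c ≈ 0.811 J/(g·°C)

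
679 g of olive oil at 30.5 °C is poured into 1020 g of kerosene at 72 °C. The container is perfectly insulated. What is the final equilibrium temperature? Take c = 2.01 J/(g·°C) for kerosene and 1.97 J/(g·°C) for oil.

Energy conservation, ΣQ = 0:
1020×2.01×(T − 72) + 679×1.97×(T − 30.5) = 0
2050.2(T − 72) + 1337.6(T − 30.5) = 0
3387.8 T = 188412
T = 188412 / 3387.8 = 55.6 °C

T_f ≈ 55.6 °C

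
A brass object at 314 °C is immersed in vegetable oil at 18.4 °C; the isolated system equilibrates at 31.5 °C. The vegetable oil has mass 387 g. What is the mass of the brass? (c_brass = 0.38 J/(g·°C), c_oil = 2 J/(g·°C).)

Let T be the final temperature. ΣQ_i = 0:
m·0.38·(31.5 − 314) + 387·2·(31.5 − 18.4) = 0
-107.35 m = -10139
m = -10139/-107.35 ≈ 94.45 g

m ≈ 94.5 g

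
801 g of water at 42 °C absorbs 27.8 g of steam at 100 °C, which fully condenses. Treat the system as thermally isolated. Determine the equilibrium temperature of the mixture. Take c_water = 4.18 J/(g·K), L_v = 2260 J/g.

T_f ≈ 62.1 °C

Conservation of energy gives ΣQ = 0:
condense steam: −27.8×2260 = −62828; condensed water 100 °C→T: 116.2(T − 100); water warms: 801×4.18×(T − 42) = 3348.2(T − 42)
3464.4 T = 62828 + 11620 + 140624 = 215072
T ≈ 62.08 °C, under the boiling point, so the assumption holds.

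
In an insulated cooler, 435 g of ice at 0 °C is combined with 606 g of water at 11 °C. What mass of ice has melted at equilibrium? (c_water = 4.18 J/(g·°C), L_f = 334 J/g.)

m_melted ≈ 83.4 g

Heat available from the water dropping to 0 °C: 606×4.18×11 = 27864 J.
Fully melting the ice requires m_ice L_f = 435×334 = 145290 J.
27864 J < 145290 J, so only part of the ice melts and the system sits at 0 °C.
Mass melted = 27864/334 ≈ 83.42 g.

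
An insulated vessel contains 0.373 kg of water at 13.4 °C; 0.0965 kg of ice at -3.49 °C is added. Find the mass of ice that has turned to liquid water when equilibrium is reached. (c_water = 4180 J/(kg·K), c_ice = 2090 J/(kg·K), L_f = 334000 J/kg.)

Heat available from the water dropping to 0 °C: 0.373·4180·13.4 = 20892 J.
Warming the ice to 0 °C takes 0.0965·2090·3.49 = 703.88 J, leaving 20189 J for melting.
Fully melting the ice requires m_ice L_f = 0.0965·334000 = 32231 J.
That's not enough to melt it all — equilibrium is at 0 °C with ice remaining.
Mass melted = 20189/334000 ≈ 0.06044 kg.

m_melted ≈ 0.0604 kg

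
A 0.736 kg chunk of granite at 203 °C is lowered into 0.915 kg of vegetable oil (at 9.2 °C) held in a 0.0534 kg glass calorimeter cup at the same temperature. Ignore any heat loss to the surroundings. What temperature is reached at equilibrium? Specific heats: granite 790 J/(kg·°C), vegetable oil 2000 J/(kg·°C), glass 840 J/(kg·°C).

Taking heat into each body as positive, Σ m c ΔT = 0:
0.736·790·(T − 203) + 0.915·2000·(T − 9.2) + 0.0534·840·(T − 9.2) = 0
(581.44 + 1830 + 44.86) T = 581.44·203 + 1830·9.2 + 44.86·9.2
T ≈ 55.08 °C

T_f ≈ 55.1 °C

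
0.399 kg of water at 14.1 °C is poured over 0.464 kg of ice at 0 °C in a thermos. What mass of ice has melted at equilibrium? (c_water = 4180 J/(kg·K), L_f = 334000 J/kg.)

m_melted ≈ 0.0704 kg

Cooling the water to 0 °C releases 0.399·4180·14.1 = 23516 J.
Fully melting the ice requires m_ice L_f = 0.464·334000 = 154976 J.
23516 J < 154976 J, so only part of the ice melts and the system sits at 0 °C.
m_melted·334000 = 23516  ⇒  m_melted ≈ 0.07041 kg.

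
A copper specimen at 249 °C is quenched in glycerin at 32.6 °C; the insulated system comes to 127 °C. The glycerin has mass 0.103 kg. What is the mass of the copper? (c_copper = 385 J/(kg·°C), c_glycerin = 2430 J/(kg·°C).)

m ≈ 0.503 kg

Heat lost by the copper = heat gained by the glycerin:
m×385×(249 − 127) = 0.103×2430×(127 − 32.6)
46970 m = 23627  ⇒  m ≈ 0.503 kg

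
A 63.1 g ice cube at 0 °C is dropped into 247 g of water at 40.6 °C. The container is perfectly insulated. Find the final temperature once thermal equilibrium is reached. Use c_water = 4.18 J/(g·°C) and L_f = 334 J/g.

Taking heat into each body as positive, Σ m c ΔT = 0:
fusion: m_ice L_f = 63.1·334 = 21075; warm the meltwater: 263.76 T; water: 1032.5(T − 40.6)
1296.2 T = 41918 − 21075 = 20842
T ≈ 16.08 °C (positive, so assuming full melt was valid).

T_f ≈ 16.1 °C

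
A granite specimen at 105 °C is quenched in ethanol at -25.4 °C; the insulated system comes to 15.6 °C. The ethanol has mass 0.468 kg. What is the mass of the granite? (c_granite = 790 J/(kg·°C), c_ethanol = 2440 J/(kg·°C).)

m ≈ 0.663 kg

Setting the total heat transfer to zero:
m·790·(15.6 − 105) + 0.468·2440·(15.6 − (-25.4)) = 0
-70626 m = -46819
m = -46819/-70626 ≈ 0.6629 kg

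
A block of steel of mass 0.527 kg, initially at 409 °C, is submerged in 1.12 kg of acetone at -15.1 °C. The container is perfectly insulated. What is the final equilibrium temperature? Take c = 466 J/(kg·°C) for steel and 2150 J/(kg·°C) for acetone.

Setting the total heat transfer to zero:
0.527×466×(T − 409) + 1.12×2150×(T − (-15.1)) = 0
(245.58 + 2408) T = 245.58×409 + 2408×(-15.1)
T = 64082 / 2653.6 = 24.1 °C

T_f ≈ 24.1 °C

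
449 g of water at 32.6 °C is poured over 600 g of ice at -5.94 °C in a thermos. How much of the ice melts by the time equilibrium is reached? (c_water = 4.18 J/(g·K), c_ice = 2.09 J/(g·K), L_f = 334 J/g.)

m_melted ≈ 161 g

Water can give up m c ΔT = 449·4.18·32.6 = 61184 J before reaching 0 °C.
Warming the ice to 0 °C takes 600·2.09·5.94 = 7448.8 J, leaving 53736 J for melting.
To melt every bit of ice: 600·334 = 200400 J.
Since 53736 < 200400 J, not all the ice melts; equilibrium is at 0 °C.
Mass melted = 53736/334 ≈ 160.9 g.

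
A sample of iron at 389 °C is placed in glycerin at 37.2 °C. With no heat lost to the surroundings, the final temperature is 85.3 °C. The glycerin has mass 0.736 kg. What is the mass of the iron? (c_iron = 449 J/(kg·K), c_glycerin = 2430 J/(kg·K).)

m ≈ 0.631 kg

Conservation of energy gives ΣQ = 0:
m·449·(85.3 − 389) + 0.736·2430·(85.3 − 37.2) = 0
-136361 m = -86026
m = -86026/-136361 ≈ 0.6309 kg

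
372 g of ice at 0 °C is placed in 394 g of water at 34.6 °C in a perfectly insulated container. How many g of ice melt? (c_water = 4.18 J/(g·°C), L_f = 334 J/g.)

m_melted ≈ 171 g

Heat available from the water dropping to 0 °C: 394·4.18·34.6 = 56983 J.
Fully melting the ice requires m_ice L_f = 372·334 = 124248 J.
That's not enough to melt it all — equilibrium is at 0 °C with ice remaining.
m_melt = 56983 / L_f = 170.6 g.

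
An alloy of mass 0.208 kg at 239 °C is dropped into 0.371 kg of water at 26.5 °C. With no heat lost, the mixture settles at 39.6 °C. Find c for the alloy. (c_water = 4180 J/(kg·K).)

c ≈ 490 J/(kg·K)

Taking heat into each body as positive, Σ m c ΔT = 0:
0.208·c·(39.6 − 239) + 0.371·4180·(39.6 − 26.5) = 0
-41.48 c = -20315
c = -20315/-41.48 ≈ 489.8 J/(kg·K)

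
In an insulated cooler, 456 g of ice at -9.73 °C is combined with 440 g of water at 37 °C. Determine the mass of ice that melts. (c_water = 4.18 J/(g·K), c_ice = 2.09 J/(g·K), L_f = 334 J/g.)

m_melted ≈ 176 g

Cooling the water to 0 °C releases 440·4.18·37 = 68050 J.
Warming the ice to 0 °C takes 456·2.09·9.73 = 9273.1 J, leaving 58777 J for melting.
Fully melting the ice requires m_ice L_f = 456·334 = 152304 J.
That's not enough to melt it all — equilibrium is at 0 °C with ice remaining.
m_melted·334 = 58777  ⇒  m_melted ≈ 176 g.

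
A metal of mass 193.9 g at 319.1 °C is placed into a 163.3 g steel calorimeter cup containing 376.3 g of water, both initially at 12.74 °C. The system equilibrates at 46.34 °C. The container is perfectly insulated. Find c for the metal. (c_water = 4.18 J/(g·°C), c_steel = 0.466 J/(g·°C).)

c ≈ 1.05 J/(g·°C)

Energy conservation, ΣQ = 0:
193.9·c·(46.34 − 319.1) + 376.3·4.18·(46.34 − 12.74) + 163.3·0.466·(46.34 − 12.74) = 0
-52888 c = -55407
c = -55407/-52888 ≈ 1.048 J/(g·°C)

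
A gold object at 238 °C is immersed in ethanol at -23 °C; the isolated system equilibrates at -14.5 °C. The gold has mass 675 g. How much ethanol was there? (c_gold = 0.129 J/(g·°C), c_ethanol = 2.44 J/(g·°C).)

m ≈ 1060 g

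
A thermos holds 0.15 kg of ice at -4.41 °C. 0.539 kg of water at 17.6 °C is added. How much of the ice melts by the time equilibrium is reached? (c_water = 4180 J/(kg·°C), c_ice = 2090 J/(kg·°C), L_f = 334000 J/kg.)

m_melted ≈ 0.115 kg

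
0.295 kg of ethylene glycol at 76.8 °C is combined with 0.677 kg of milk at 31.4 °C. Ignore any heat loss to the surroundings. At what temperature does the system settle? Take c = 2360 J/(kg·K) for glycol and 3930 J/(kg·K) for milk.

T_f ≈ 40.8 °C

Let T be the final temperature. ΣQ_i = 0:
0.295×2360×(T − 76.8) + 0.677×3930×(T − 31.4) = 0
696.2(T − 76.8) + 2660.6(T − 31.4) = 0
3356.8 T = 137011
T ≈ 40.82 °C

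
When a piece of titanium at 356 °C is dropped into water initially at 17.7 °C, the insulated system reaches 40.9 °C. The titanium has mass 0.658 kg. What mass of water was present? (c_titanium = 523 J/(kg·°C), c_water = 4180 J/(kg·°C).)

Heat lost by the titanium = heat gained by the water:
0.658·523·(356 − 40.9) = m·4180·(40.9 − 17.7)
96976 m = 108437  ⇒  m ≈ 1.118 kg

m ≈ 1.12 kg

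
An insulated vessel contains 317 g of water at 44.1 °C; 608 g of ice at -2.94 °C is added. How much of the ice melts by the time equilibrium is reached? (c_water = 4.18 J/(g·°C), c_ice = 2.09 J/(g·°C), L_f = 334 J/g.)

Heat available from the water dropping to 0 °C: 317×4.18×44.1 = 58435 J.
Of that, 608×2.09×2.94 = 3735.9 J goes to bring the ice to 0 °C, leaving 54699 J.
To melt every bit of ice: 608×334 = 203072 J.
54699 J < 203072 J, so only part of the ice melts and the system sits at 0 °C.
m_melt = 54699 / L_f = 163.8 g.

m_melted ≈ 164 g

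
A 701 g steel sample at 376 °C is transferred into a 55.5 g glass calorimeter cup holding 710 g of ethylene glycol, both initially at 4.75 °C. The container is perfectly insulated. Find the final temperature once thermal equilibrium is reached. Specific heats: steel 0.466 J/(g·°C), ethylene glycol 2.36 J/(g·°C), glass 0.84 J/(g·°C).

T_f ≈ 63.9 °C

Energy conservation, ΣQ = 0:
701×0.466×(T − 376) + 710×2.36×(T − 4.75) + 55.5×0.84×(T − 4.75) = 0
(326.67 + 1675.6 + 46.62) T = 326.67×376 + 1675.6×4.75 + 46.62×4.75
T = 131007 / 2048.9 = 63.9 °C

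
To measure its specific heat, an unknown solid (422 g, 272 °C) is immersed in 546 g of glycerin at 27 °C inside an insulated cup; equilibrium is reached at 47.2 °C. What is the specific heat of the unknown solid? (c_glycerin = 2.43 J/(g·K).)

c ≈ 0.283 J/(g·K)

Heat lost by the unknown solid = heat gained by the glycerin:
422×c×(272 − 47.2) = 546×2.43×(47.2 − 27)
94866 c = 26801  ⇒  c ≈ 0.2825 J/(g·K)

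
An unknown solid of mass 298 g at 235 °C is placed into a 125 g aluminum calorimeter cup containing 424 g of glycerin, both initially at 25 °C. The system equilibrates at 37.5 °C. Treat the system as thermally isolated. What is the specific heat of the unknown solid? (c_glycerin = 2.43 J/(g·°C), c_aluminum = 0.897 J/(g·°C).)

Conservation of energy gives ΣQ = 0:
298×c×(37.5 − 235) + 424×2.43×(37.5 − 25) + 125×0.897×(37.5 − 25) = 0
-58855 c = -14281
c = -14281/-58855 ≈ 0.2426 J/(g·°C)

c ≈ 0.243 J/(g·°C)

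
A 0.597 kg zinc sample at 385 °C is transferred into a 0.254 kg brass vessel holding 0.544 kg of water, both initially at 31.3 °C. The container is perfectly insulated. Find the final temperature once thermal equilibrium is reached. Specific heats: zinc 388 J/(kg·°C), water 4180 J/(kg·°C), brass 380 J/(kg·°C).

Heat gained plus heat lost sum to zero:
0.597·388·(T − 385) + 0.544·4180·(T − 31.3) + 0.254·380·(T − 31.3) = 0
231.64(T − 385) + 2273.9(T − 31.3) + 96.52(T − 31.3) = 0
(231.64 + 2273.9 + 96.52) T = 231.64·385 + 2273.9·31.3 + 96.52·31.3
T ≈ 62.79 °C

T_f ≈ 62.8 °C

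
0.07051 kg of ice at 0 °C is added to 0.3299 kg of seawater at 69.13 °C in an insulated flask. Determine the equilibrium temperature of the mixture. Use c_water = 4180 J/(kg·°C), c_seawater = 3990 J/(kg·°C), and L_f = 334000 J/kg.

Setting the total heat transfer to zero:
latent heat to melt: 0.07051×334000 = 23550; meltwater 0→T: 0.07051×4180×T = 294.73 T; seawater: 1316.3(T − 69.13)
1611 T = 90996 − 23550 = 67446
T ≈ 41.86 °C. Since T > 0 °C, the all-ice-melts assumption holds.

T_f ≈ 41.9 °C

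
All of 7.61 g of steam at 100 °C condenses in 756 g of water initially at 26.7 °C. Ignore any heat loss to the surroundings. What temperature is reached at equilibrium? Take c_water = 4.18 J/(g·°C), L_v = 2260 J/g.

Taking heat into each body as positive, Σ m c ΔT = 0:
latent heat released on condensation: 7.61·2260 = 17199; condensate cools 100→T: 7.61·4.18·(T − 100) = 31.81(T − 100); water warms: 756·4.18·(T − 26.7) = 3160.1(T − 26.7)
3191.9 T = 17199 + 3181 + 84374 = 104754
T ≈ 32.82 °C, under the boiling point, so the assumption holds.

T_f ≈ 32.8 °C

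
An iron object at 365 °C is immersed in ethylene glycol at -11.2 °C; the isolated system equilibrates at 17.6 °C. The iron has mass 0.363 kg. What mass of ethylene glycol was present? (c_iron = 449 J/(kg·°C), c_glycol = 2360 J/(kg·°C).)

m ≈ 0.833 kg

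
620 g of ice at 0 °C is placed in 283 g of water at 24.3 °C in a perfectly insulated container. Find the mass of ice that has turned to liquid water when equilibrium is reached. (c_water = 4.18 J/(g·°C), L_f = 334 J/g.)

m_melted ≈ 86.1 g

Heat available from the water dropping to 0 °C: 283×4.18×24.3 = 28745 J.
Fully melting the ice requires m_ice L_f = 620×334 = 207080 J.
28745 J < 207080 J, so only part of the ice melts and the system sits at 0 °C.
m_melted×334 = 28745  ⇒  m_melted ≈ 86.06 g.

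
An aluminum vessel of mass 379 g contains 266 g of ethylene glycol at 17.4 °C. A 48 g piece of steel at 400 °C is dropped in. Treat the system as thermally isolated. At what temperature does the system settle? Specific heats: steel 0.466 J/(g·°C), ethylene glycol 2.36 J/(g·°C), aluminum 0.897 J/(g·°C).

Conservation of energy gives ΣQ = 0:
48×0.466×(T − 400) + 266×2.36×(T − 17.4) + 379×0.897×(T − 17.4) = 0
(22.37 + 627.76 + 339.96) T = 22.37×400 + 627.76×17.4 + 339.96×17.4
T = 25786 / 990.09 = 26 °C

T_f ≈ 26.0 °C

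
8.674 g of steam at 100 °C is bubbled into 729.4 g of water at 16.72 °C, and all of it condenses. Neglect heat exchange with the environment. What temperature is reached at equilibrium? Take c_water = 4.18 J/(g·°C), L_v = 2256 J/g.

Heat gained plus heat lost sum to zero:
condense steam: −8.674·2256 = −19569; condensate cools 100→T: 8.674·4.18·(T − 100) = 36.26(T − 100); water warms: 729.4·4.18·(T − 16.72) = 3048.9(T − 16.72)
3085.1 T = 19569 + 3625.7 + 50977 = 74172
T ≈ 24.04 °C, under the boiling point, so the assumption holds.

T_f ≈ 24.0 °C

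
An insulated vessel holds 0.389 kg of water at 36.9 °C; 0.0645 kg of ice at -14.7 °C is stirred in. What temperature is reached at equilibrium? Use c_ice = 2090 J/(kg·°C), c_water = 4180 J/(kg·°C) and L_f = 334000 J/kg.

T_f ≈ 19.2 °C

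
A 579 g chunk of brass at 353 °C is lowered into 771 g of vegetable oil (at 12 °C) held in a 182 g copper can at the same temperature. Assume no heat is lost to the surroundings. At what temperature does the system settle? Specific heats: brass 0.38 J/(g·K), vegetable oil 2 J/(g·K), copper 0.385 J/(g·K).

Let T be the final temperature. ΣQ_i = 0:
579×0.38×(T − 353) + 771×2×(T − 12) + 182×0.385×(T − 12) = 0
1832.1 T = 97012
T = 97012 / 1832.1 = 53 °C

T_f ≈ 53.0 °C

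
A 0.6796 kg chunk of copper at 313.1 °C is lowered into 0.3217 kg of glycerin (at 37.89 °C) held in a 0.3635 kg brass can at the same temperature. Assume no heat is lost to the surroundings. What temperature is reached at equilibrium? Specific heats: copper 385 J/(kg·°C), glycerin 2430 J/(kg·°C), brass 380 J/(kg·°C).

T_f ≈ 98.8 °C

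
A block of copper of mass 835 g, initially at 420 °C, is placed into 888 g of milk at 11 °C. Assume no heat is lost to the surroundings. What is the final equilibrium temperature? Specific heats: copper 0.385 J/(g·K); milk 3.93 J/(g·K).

Set heat shed by the hot body equal to heat absorbed by the cold body:
835·0.385·(420 − T) = 888·3.93·(T − 11)
321.48(420 − T) = 3489.8(T − 11)
3811.3 T = 173408  ⇒  T ≈ 45.50 °C

T_f ≈ 45.5 °C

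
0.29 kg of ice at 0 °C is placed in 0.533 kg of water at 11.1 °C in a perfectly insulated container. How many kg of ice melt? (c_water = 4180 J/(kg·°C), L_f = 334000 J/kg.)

Heat available from the water dropping to 0 °C: 0.533·4180·11.1 = 24730 J.
Fully melting the ice requires m_ice L_f = 0.29·334000 = 96860 J.
Since 24730 < 96860 J, not all the ice melts; equilibrium is at 0 °C.
Mass melted = 24730/334000 ≈ 0.07404 kg.

m_melted ≈ 0.074 kg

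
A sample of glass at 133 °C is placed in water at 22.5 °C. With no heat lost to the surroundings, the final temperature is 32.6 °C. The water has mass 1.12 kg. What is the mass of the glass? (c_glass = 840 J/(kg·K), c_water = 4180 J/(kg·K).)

Heat lost by the glass = heat gained by the water:
m×840×(133 − 32.6) = 1.12×4180×(32.6 − 22.5)
84336 m = 47284  ⇒  m ≈ 0.5607 kg

m ≈ 0.561 kg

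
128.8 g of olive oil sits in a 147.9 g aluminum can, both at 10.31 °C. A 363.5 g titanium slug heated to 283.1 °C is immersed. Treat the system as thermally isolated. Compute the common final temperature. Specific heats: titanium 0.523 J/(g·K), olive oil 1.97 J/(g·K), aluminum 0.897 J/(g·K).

T_f ≈ 100.3 °C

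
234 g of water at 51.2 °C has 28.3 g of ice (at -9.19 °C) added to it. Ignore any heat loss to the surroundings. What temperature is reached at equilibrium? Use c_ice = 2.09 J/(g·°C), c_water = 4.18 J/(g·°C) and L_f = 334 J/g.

Heat gained plus heat lost sum to zero:
ice -9.19→0 °C: 28.3×2.09×9.19 = 543.56
  fusion: m_ice L_f = 28.3×334 = 9452.2
  warm the meltwater: 118.29 T
  water: 978.12(T − 51.2)
1096.4 T = 50080 − 9995.8 = 40084
T ≈ 36.56 °C. Since T > 0 °C, the all-ice-melts assumption holds.

T_f ≈ 36.6 °C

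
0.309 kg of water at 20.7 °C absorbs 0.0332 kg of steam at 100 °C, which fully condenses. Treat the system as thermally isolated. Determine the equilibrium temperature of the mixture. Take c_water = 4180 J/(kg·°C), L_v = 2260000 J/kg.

Net heat exchanged in the isolated system is zero:
latent heat released on condensation: 0.0332·2260000 = 75032
  condensed water 100 °C→T: 138.78(T − 100)
  original water: 1291.6(T − 20.7)
1430.4 T = 75032 + 13878 + 26737 = 115646
T ≈ 80.85 °C, under the boiling point, so the assumption holds.

T_f ≈ 80.8 °C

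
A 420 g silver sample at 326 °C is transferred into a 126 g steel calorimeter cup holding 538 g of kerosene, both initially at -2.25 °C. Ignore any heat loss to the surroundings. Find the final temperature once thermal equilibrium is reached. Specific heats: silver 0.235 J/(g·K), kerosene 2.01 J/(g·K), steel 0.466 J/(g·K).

T_f ≈ 23.9 °C

Let T be the final temperature. ΣQ_i = 0:
420*0.235*(T − 326) + 538*2.01*(T − (-2.25)) + 126*0.466*(T − (-2.25)) = 0
98.7(T − 326) + 1081.4(T − (-2.25)) + 58.72(T − (-2.25)) = 0
(98.7 + 1081.4 + 58.72) T = 98.7*326 + 1081.4*(-2.25) + 58.72*(-2.25)
T ≈ 23.90 °C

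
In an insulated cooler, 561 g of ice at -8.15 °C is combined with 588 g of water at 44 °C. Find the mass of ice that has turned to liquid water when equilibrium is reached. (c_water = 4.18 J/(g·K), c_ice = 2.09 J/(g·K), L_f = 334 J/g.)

m_melted ≈ 295 g

Water can give up m c ΔT = 588×4.18×44 = 108145 J before reaching 0 °C.
Warming the ice to 0 °C takes 561×2.09×8.15 = 9555.8 J, leaving 98589 J for melting.
Fully melting the ice requires m_ice L_f = 561×334 = 187374 J.
98589 J < 187374 J, so only part of the ice melts and the system sits at 0 °C.
Mass melted = 98589/334 ≈ 295.2 g.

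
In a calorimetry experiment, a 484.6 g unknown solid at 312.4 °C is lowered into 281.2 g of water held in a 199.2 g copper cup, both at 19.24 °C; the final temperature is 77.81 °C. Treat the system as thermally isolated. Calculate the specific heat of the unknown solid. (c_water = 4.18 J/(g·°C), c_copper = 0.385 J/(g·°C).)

Let T be the final temperature. ΣQ_i = 0:
484.6·c·(77.81 − 312.4) + 281.2·4.18·(77.81 − 19.24) + 199.2·0.385·(77.81 − 19.24) = 0
-113682 c = -73336
c = -73336/-113682 ≈ 0.6451 J/(g·°C)

c ≈ 0.645 J/(g·°C)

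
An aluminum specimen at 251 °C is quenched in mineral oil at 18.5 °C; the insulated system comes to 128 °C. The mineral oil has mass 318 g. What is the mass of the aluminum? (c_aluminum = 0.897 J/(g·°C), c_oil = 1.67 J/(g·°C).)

|Q_aluminum| = |Q_oil|:
m·0.897·(251 − 128) = 318·1.67·(128 − 18.5)
110.33 m = 58151  ⇒  m ≈ 527.1 g

m ≈ 527 g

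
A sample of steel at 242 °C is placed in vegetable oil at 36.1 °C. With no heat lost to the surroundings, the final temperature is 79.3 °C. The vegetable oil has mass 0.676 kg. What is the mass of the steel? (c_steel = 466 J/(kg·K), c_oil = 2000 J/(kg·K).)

m ≈ 0.77 kg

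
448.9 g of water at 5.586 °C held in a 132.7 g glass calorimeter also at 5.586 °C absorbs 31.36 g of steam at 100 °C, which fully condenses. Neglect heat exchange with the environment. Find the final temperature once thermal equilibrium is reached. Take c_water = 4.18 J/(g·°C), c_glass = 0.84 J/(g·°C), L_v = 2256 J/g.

T_f ≈ 44.8 °C

Net heat exchanged in the isolated system is zero:
condense steam: −31.36×2256 = −70748
  condensate cools 100→T: 31.36×4.18×(T − 100) = 131.08(T − 100)
  water warms: 448.9×4.18×(T − 5.586) = 1876.4(T − 5.586)
  glass cup: 132.7×0.84×(T − 5.586) = 111.47(T − 5.586)
2119 T = 70748 + 13108 + 11104 = 94961
T ≈ 44.81 °C, under the boiling point, so the assumption holds.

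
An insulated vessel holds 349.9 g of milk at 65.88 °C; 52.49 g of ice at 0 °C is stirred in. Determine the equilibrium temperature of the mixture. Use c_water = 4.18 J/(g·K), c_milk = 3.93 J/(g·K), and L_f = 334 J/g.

T_f ≈ 45.8 °C

Net heat exchanged in the isolated system is zero:
melt ice: 52.49×334 = 17532
  meltwater 0→T: 52.49×4.18×T = 219.41 T
  milk cools: 349.9×3.93×(T − 65.88) = 1375.1(T − 65.88)
1594.5 T = 90592 − 17532 = 73060
T ≈ 45.82 °C. Since T > 0 °C, the all-ice-melts assumption holds.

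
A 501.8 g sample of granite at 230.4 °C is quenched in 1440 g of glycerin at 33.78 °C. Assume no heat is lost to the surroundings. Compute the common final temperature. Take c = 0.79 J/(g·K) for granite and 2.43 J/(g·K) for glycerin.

T_f ≈ 53.8 °C

Set heat shed by the hot body equal to heat absorbed by the cold body:
501.8*0.79*(230.4 − T) = 1440*2.43*(T − 33.78)
396.42(230.4 − T) = 3499.2(T − 33.78)
3895.6 T = 209539  ⇒  T ≈ 53.79 °C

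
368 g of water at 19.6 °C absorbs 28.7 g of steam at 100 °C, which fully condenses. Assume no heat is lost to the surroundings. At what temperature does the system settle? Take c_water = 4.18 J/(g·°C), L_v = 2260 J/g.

Let T be the final temperature. ΣQ_i = 0:
condense steam: −28.7×2260 = −64862
  condensate cools 100→T: 28.7×4.18×(T − 100) = 119.97(T − 100)
  original water: 1538.2(T − 19.6)
1658.2 T = 64862 + 11997 + 30150 = 107008
T ≈ 64.53 °C, under the boiling point, so the assumption holds.

T_f ≈ 64.5 °C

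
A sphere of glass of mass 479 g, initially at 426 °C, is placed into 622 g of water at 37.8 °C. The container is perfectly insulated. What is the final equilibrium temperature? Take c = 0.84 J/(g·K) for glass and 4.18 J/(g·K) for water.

Set heat shed by the hot body equal to heat absorbed by the cold body:
479×0.84×(426 − T) = 622×4.18×(T − 37.8)
402.36(426 − T) = 2600(T − 37.8)
3002.3 T = 269684  ⇒  T ≈ 89.83 °C

T_f ≈ 89.8 °C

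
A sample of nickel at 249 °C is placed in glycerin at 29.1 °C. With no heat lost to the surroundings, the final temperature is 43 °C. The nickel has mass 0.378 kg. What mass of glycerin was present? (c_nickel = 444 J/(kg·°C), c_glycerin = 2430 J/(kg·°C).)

Let T be the final temperature. ΣQ_i = 0:
0.378×444×(43 − 249) + m×2430×(43 − 29.1) = 0
33777 m = 34573
m = 34573/33777 ≈ 1.024 kg

m ≈ 1.02 kg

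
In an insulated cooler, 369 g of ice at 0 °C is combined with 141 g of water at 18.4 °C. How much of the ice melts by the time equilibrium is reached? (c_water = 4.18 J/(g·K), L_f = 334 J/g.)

m_melted ≈ 32.5 g

Water can give up m c ΔT = 141·4.18·18.4 = 10845 J before reaching 0 °C.
Fully melting the ice requires m_ice L_f = 369·334 = 123246 J.
That's not enough to melt it all — equilibrium is at 0 °C with ice remaining.
Mass melted = 10845/334 ≈ 32.47 g.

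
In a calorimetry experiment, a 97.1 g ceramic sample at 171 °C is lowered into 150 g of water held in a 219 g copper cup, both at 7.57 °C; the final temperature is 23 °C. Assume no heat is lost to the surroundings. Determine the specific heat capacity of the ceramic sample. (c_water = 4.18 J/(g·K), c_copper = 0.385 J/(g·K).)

Setting the total heat transfer to zero:
97.1×c×(23 − 171) + 150×4.18×(23 − 7.57) + 219×0.385×(23 − 7.57) = 0
-14371 c = -10976
c = -10976/-14371 ≈ 0.7637 J/(g·K)

c ≈ 0.764 J/(g·K)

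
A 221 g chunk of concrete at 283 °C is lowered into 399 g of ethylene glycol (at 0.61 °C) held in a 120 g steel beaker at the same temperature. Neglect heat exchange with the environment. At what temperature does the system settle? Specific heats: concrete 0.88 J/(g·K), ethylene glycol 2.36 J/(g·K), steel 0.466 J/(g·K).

T_f ≈ 46.7 °C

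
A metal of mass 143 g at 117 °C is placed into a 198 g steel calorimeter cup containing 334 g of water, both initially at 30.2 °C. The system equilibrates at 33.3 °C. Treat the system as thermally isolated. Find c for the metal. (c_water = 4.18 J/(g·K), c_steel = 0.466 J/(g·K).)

c ≈ 0.385 J/(g·K)

Heat gained plus heat lost sum to zero:
143×c×(33.3 − 117) + 334×4.18×(33.3 − 30.2) + 198×0.466×(33.3 − 30.2) = 0
-11969 c = -4614
c = -4614/-11969 ≈ 0.3855 J/(g·K)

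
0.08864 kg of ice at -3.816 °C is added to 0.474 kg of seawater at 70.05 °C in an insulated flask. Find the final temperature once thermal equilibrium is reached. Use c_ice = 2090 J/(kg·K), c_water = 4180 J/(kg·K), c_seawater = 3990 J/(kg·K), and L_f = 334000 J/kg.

T_f ≈ 45.2 °C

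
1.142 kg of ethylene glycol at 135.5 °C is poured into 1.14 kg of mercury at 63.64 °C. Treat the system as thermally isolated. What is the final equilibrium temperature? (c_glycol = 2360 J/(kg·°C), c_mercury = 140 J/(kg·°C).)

Let T be the final temperature. ΣQ_i = 0:
1.142*2360*(T − 135.5) + 1.14*140*(T − 63.64) = 0
2695.1(T − 135.5) + 159.6(T − 63.64) = 0
(2695.1 + 159.6) T = 2695.1*135.5 + 159.6*63.64
T ≈ 131.48 °C

T_f ≈ 131.5 °C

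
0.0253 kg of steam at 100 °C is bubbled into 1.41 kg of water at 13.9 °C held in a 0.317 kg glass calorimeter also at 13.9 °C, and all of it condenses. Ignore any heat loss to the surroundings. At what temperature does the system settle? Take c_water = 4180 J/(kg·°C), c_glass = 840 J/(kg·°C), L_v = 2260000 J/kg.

Heat gained plus heat lost sum to zero:
condense steam: −0.0253×2260000 = −57178; condensed water 100 °C→T: 105.75(T − 100); water warms: 1.41×4180×(T − 13.9) = 5893.8(T − 13.9); glass cup: 0.317×840×(T − 13.9) = 266.28(T − 13.9)
6265.8 T = 57178 + 10575 + 85625 = 153379
T ≈ 24.48 °C, under the boiling point, so the assumption holds.

T_f ≈ 24.5 °C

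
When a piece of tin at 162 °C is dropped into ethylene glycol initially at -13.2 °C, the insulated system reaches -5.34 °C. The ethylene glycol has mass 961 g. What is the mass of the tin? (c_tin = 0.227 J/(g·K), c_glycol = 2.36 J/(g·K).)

m ≈ 469 g

Setting the total heat transfer to zero:
m×0.227×(-5.34 − 162) + 961×2.36×(-5.34 − (-13.2)) = 0
-37.99 m = -17826
m = -17826/-37.99 ≈ 469.3 g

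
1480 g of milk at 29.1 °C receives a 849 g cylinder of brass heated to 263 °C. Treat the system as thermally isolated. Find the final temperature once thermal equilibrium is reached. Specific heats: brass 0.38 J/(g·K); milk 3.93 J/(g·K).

T_f ≈ 41.4 °C

With ΣQ=0 the equilibrium temperature is the m·c-weighted mean:
T_f = (322.62×263 + 5816.4×29.1) / (322.62 + 5816.4)
    = 254106 / 6139 ≈ 41.39 °C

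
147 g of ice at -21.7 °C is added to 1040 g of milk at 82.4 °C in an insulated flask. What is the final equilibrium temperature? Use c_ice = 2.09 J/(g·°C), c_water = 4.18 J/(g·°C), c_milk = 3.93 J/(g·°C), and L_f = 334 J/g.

T_f ≈ 59.8 °C

Setting the total heat transfer to zero:
ice -21.7→0 °C: 147×2.09×21.7 = 6666.9
  fusion: m_ice L_f = 147×334 = 49098
  meltwater 0→T: 147×4.18×T = 614.46 T
  milk: 4087.2(T − 82.4)
4701.7 T = 336785 − 55765 = 281020
T ≈ 59.77 °C — above 0 °C, consistent with complete melting.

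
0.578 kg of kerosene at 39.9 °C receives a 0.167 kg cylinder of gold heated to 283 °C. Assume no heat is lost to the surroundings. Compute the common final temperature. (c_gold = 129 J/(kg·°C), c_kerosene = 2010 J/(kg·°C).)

Conservation of energy gives ΣQ = 0:
0.167·129·(T − 283) + 0.578·2010·(T − 39.9) = 0
(21.54 + 1161.8) T = 21.54·283 + 1161.8·39.9
T = 52452 / 1183.3 = 44.3 °C

T_f ≈ 44.3 °C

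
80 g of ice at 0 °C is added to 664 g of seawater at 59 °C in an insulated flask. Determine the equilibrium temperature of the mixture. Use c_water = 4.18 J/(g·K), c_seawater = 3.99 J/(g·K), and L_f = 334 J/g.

Net heat exchanged in the isolated system is zero:
melt ice: 80×334 = 26720
  warm the meltwater: 334.4 T
  seawater: 2649.4(T − 59)
2983.8 T = 156312 − 26720 = 129592
T ≈ 43.43 °C. Since T > 0 °C, the all-ice-melts assumption holds.

T_f ≈ 43.4 °C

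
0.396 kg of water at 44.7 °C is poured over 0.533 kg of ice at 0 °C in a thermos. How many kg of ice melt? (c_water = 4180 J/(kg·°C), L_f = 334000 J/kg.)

m_melted ≈ 0.222 kg

Cooling the water to 0 °C releases 0.396×4180×44.7 = 73991 J.
To melt every bit of ice: 0.533×334000 = 178022 J.
73991 J < 178022 J, so only part of the ice melts and the system sits at 0 °C.
Mass melted = 73991/334000 ≈ 0.2215 kg.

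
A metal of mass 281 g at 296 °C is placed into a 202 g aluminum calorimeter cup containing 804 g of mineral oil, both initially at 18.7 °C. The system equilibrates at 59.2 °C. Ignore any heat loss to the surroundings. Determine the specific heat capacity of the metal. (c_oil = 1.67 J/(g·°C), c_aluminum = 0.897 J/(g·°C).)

Heat gained plus heat lost sum to zero:
281·c·(59.2 − 296) + 804·1.67·(59.2 − 18.7) + 202·0.897·(59.2 − 18.7) = 0
-66541 c = -61717
c = -61717/-66541 ≈ 0.9275 J/(g·°C)

c ≈ 0.928 J/(g·°C)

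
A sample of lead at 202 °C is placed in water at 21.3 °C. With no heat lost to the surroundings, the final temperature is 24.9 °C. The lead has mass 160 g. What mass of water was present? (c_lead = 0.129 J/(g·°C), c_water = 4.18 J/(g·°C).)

|Q_lead| = |Q_water|:
160×0.129×(202 − 24.9) = m×4.18×(24.9 − 21.3)
15.05 m = 3655.3  ⇒  m ≈ 242.9 g

m ≈ 243 g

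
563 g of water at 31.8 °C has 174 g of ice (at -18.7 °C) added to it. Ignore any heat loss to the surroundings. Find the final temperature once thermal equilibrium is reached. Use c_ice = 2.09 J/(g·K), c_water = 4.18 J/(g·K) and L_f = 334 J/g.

Setting the total heat transfer to zero:
warm ice to 0 °C: 174×2.09×(0 − (-18.7)) = 6800.4
  melt ice: 174×334 = 58116
  meltwater 0→T: 174×4.18×T = 727.32 T
  water: 2353.3(T − 31.8)
3080.7 T = 74836 − 64916 = 9919.8
T ≈ 3.22 °C (positive, so assuming full melt was valid).

T_f ≈ 3.2 °C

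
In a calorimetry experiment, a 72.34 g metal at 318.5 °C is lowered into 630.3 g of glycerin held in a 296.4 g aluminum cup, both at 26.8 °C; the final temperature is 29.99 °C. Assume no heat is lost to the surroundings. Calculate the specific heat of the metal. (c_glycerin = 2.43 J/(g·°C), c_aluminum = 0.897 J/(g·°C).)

c ≈ 0.275 J/(g·°C)

Net heat exchanged in the isolated system is zero:
72.34·c·(29.99 − 318.5) + 630.3·2.43·(29.99 − 26.8) + 296.4·0.897·(29.99 − 26.8) = 0
-20871 c = -5734
c = -5734/-20871 ≈ 0.2747 J/(g·°C)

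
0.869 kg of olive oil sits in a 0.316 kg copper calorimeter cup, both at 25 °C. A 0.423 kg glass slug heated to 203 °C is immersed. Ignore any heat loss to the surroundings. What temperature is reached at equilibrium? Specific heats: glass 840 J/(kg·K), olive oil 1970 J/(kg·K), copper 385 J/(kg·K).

Conservation of energy gives ΣQ = 0:
0.423×840×(T − 203) + 0.869×1970×(T − 25) + 0.316×385×(T − 25) = 0
355.32(T − 203) + 1711.9(T − 25) + 121.66(T − 25) = 0
(355.32 + 1711.9 + 121.66) T = 355.32×203 + 1711.9×25 + 121.66×25
T ≈ 53.89 °C

T_f ≈ 53.9 °C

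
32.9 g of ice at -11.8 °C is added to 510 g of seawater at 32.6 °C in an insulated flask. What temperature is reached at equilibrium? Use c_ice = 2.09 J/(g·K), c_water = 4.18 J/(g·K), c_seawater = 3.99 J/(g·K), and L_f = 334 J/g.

Conservation of energy gives ΣQ = 0:
ice -11.8→0 °C: 32.9·2.09·11.8 = 811.38
  melt ice: 32.9·334 = 10989
  warm the meltwater: 137.52 T
  seawater cools: 510·3.99·(T − 32.6) = 2034.9(T − 32.6)
2172.4 T = 66338 − 11800 = 54538
T ≈ 25.10 °C (positive, so assuming full melt was valid).

T_f ≈ 25.1 °C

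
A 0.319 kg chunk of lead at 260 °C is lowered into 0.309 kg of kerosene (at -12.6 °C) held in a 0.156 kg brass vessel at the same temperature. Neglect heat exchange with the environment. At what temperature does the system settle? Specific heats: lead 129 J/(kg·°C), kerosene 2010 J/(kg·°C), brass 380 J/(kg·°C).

T_f ≈ 2.9 °C

Taking heat into each body as positive, Σ m c ΔT = 0:
0.319·129·(T − 260) + 0.309·2010·(T − (-12.6)) + 0.156·380·(T − (-12.6)) = 0
41.15(T − 260) + 621.09(T − (-12.6)) + 59.28(T − (-12.6)) = 0
(41.15 + 621.09 + 59.28) T = 41.15·260 + 621.09·(-12.6) + 59.28·(-12.6)
T = 2126.6/721.52 ≈ 2.95 °C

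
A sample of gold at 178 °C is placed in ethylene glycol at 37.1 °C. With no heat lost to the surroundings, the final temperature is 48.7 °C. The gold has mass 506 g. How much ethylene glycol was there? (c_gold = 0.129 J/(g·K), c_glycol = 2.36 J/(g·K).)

Heat gained plus heat lost sum to zero:
506×0.129×(48.7 − 178) + m×2.36×(48.7 − 37.1) = 0
27.38 m = 8439.9
m = 8439.9/27.38 ≈ 308.3 g

m ≈ 308 g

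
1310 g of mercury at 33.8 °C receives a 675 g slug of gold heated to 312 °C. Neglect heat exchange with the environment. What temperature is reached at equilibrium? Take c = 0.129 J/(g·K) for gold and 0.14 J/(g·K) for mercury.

|Q_gold| = |Q_mercury|:
675*0.129*(312 − T) = 1310*0.14*(T − 33.8)
87.08(312 − T) = 183.4(T − 33.8)
270.48 T = 33366  ⇒  T ≈ 123.36 °C

T_f ≈ 123.4 °C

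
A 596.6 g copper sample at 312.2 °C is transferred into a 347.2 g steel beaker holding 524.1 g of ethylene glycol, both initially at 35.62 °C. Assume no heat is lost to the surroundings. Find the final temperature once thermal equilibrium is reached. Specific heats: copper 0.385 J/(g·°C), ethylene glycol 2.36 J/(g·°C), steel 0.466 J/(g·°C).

T_f ≈ 74.6 °C

Net heat exchanged in the isolated system is zero:
596.6*0.385*(T − 312.2) + 524.1*2.36*(T − 35.62) + 347.2*0.466*(T − 35.62) = 0
229.69(T − 312.2) + 1236.9(T − 35.62) + 161.8(T − 35.62) = 0
(229.69 + 1236.9 + 161.8) T = 229.69*312.2 + 1236.9*35.62 + 161.8*35.62
T = 121530/1628.4 ≈ 74.63 °C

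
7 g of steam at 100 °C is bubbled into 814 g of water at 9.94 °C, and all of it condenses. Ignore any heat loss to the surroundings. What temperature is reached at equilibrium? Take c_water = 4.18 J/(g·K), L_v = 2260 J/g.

Heat gained plus heat lost sum to zero:
condense steam: −7×2260 = −15820; condensate cools 100→T: 7×4.18×(T − 100) = 29.26(T − 100); water warms: 814×4.18×(T − 9.94) = 3402.5(T − 9.94)
3431.8 T = 15820 + 2926 + 33821 = 52567
T ≈ 15.32 °C, under the boiling point, so the assumption holds.

T_f ≈ 15.3 °C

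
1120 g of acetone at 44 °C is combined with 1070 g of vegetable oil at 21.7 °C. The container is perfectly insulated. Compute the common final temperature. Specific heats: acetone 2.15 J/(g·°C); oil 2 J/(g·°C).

Net heat exchanged in the isolated system is zero:
1120*2.15*(T − 44) + 1070*2*(T − 21.7) = 0
(2408 + 2140) T = 2408*44 + 2140*21.7
T ≈ 33.51 °C

T_f ≈ 33.5 °C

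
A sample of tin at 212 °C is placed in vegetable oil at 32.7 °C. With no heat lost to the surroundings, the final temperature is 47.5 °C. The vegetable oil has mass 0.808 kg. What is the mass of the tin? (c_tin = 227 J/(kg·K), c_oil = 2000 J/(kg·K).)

Heat lost by the tin = heat gained by the oil:
m·227·(212 − 47.5) = 0.808·2000·(47.5 − 32.7)
37342 m = 23917  ⇒  m ≈ 0.6405 kg

m ≈ 0.64 kg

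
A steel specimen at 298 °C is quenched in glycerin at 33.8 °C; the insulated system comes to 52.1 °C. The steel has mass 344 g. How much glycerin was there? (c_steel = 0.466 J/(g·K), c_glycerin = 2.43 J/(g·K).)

Conservation of energy gives ΣQ = 0:
344×0.466×(52.1 − 298) + m×2.43×(52.1 − 33.8) = 0
44.47 m = 39419
m = 39419/44.47 ≈ 886.4 g

m ≈ 886 g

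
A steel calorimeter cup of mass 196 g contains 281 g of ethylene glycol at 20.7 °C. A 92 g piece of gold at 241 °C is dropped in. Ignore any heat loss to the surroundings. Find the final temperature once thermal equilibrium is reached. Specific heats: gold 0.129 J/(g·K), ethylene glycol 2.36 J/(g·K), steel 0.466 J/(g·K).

T_f ≈ 24.1 °C

Let T be the final temperature. ΣQ_i = 0:
92*0.129*(T − 241) + 281*2.36*(T − 20.7) + 196*0.466*(T − 20.7) = 0
(11.87 + 663.16 + 91.34) T = 11.87*241 + 663.16*20.7 + 91.34*20.7
T = 18478/766.36 ≈ 24.11 °C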